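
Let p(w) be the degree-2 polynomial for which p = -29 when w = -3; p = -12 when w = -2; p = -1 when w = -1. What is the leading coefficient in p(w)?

-3

The leading coefficient equals the top divided difference p[-3,-2,-1].
p[-3,-2] = (-12 - (-29)) / (-2 - (-3)) = 17
p[-2,-1] = (-1 - (-12)) / (-1 - (-2)) = 11
p[-3,-2,-1] = (11 - 17) / (-1 - (-3)) = -3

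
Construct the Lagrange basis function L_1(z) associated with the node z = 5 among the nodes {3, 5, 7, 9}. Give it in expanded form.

L_1(z) = (1/16)z^3 - (19/16)z^2 + (111/16)z - 189/16

L_1(z) = (z - 3)(z - 7)(z - 9) / [(2)·(-2)·(-4)]
       = (z^3 - 19z^2 + 111z - 189) / (16)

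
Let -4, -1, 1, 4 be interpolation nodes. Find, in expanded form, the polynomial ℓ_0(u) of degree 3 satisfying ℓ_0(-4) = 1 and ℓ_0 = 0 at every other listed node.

ℓ_0(u) = -(1/120)u^3 + (1/30)u^2 + (1/120)u - 1/30

ℓ_0(u) = (u + 1)(u - 1)(u - 4) / [(-3)·(-5)·(-8)]
       = (u^3 - 4u^2 - u + 4) / (-120)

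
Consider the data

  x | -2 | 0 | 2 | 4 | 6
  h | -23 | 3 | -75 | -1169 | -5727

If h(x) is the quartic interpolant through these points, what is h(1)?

Evaluate each Lagrange basis at x = 1:
L_0(1) = (1)·(-1)·(-3)·(-5)/[(-2)·(-4)·(-6)·(-8)] = -5/128
L_1(1) = (3)·(-1)·(-3)·(-5)/[(2)·(-2)·(-4)·(-6)] = 15/32
L_2(1) = (3)·(1)·(-3)·(-5)/[(4)·(2)·(-2)·(-4)] = 45/64
L_3(1) = (3)·(1)·(-1)·(-5)/[(6)·(4)·(2)·(-2)] = -5/32
L_4(1) = (3)·(1)·(-1)·(-3)/[(8)·(6)·(4)·(2)] = 3/128
Sum: (-23)·(-5/128) + 3·(15/32) + (-75)·(45/64) + (-1169)·(-5/32) + (-5727)·(3/128) = -2

-2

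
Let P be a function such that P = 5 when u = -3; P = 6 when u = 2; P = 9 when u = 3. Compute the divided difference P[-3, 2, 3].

P[-3,2] = (6 - 5) / (2 - (-3)) = 1/5
P[2,3] = (9 - 6) / (3 - 2) = 3
P[-3,2,3] = (3 - 1/5) / (3 - (-3)) = 7/15

7/15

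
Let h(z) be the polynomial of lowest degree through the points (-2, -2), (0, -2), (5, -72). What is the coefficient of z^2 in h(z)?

Build the Lagrange basis polynomials:
L_0(z) = z(z - 5) / [14] = (1/14)z^2 - (5/14)z
L_1(z) = (z + 2)(z - 5) / [-10] = -(1/10)z^2 + (3/10)z + 1
L_2(z) = (z + 2)z / [35] = (1/35)z^2 + (2/35)z
h(z) = (-2)·L_0 + (-2)·L_1 + (-72)·L_2
Only the coefficient of z^2 is needed; take it from each L_i and combine:
(-2)·(1/14) + (-2)·(-1/10) + (-72)·(1/35) = -2

-2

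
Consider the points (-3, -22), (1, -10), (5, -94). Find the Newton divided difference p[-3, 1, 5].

-3

p[-3,1] = (-10 - (-22)) / (1 - (-3)) = 3
p[1,5] = (-94 - (-10)) / (5 - 1) = -21
p[-3,1,5] = (-21 - 3) / (5 - (-3)) = -3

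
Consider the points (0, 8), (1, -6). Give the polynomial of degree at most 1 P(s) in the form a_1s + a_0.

L_0(s) = (s - 1) / [-1] = -s + 1
L_1(s) = s / [1] = s
P(s) = 8·L_0 + (-6)·L_1
  8·L_0(s) = -8s + 8
  (-6)·L_1(s) = -6s
Adding term by term: -14s + 8

P(s) = -14s + 8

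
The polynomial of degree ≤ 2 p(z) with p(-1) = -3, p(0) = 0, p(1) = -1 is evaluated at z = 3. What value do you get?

Using Newton's divided-difference form:
p[-1,0] = (0 - (-3)) / (0 - (-1)) = 3
p[0,1] = (-1 - 0) / (1 - 0) = -1
p[-1,0,1] = (-1 - 3) / (1 - (-1)) = -2
p(3) = -3 + 3·(4) + (-2)·(4)·(3) = -15

-15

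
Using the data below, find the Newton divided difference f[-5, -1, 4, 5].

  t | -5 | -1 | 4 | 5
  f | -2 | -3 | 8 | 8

-23/360

f[-5,-1] = (-3 - (-2)) / (-1 - (-5)) = -1/4
f[-1,4] = (8 - (-3)) / (4 - (-1)) = 11/5
f[4,5] = (8 - 8) / (5 - 4) = 0
f[-5,-1,4] = (11/5 - (-1/4)) / (4 - (-5)) = 49/180
f[-1,4,5] = (0 - 11/5) / (5 - (-1)) = -11/30
f[-5,-1,4,5] = (-11/30 - 49/180) / (5 - (-5)) = -23/360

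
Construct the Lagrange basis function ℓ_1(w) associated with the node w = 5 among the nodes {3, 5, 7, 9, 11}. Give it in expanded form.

ℓ_1(w) = -(1/96)w^4 + (5/16)w^3 - (10/3)w^2 + (235/16)w - 693/32

ℓ_1(w) = (w - 3)(w - 7)(w - 9)(w - 11) / [(2)·(-2)·(-4)·(-6)]
       = (w^4 - 30w^3 + 320w^2 - 1410w + 2079) / (-96)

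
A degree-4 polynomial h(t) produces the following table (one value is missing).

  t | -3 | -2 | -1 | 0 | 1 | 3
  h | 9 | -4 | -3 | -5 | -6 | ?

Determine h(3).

116

The 5 known values determine h uniquely (degree ≤ 4).
L_0(3) = (5)·(4)·(3)·(2)/[(-1)·(-2)·(-3)·(-4)] = 5
L_1(3) = (6)·(4)·(3)·(2)/[(1)·(-1)·(-2)·(-3)] = -24
L_2(3) = (6)·(5)·(3)·(2)/[(2)·(1)·(-1)·(-2)] = 45
L_3(3) = (6)·(5)·(4)·(2)/[(3)·(2)·(1)·(-1)] = -40
L_4(3) = (6)·(5)·(4)·(3)/[(4)·(3)·(2)·(1)] = 15
Sum: 9·(5) + (-4)·(-24) + (-3)·(45) + (-5)·(-40) + (-6)·(15) = 116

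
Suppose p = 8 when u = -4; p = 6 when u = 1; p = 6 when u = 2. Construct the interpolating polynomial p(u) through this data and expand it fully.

p(u) = (1/15)u^2 - (1/5)u + 92/15

L_0(u) = (u - 1)(u - 2) / [30] = (1/30)u^2 - (1/10)u + 1/15
L_1(u) = (u + 4)(u - 2) / [-5] = -(1/5)u^2 - (2/5)u + 8/5
L_2(u) = (u + 4)(u - 1) / [6] = (1/6)u^2 + (1/2)u - 2/3
p(u) = 8·L_0 + 6·L_1 + 6·L_2
  8·L_0(u) = (4/15)u^2 - (4/5)u + 8/15
  6·L_1(u) = -(6/5)u^2 - (12/5)u + 48/5
  6·L_2(u) = u^2 + 3u - 4
Adding term by term: (1/15)u^2 - (1/5)u + 92/15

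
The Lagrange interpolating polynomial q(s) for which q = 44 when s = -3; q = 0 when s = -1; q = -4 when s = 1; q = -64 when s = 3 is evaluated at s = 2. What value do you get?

L_0(2) = (3)·(1)·(-1)/[(-2)·(-4)·(-6)] = 1/16
L_1(2) = (5)·(1)·(-1)/[(2)·(-2)·(-4)] = -5/16
L_2(2) = (5)·(3)·(-1)/[(4)·(2)·(-2)] = 15/16
L_3(2) = (5)·(3)·(1)/[(6)·(4)·(2)] = 5/16
Sum: 44·(1/16) + 0 + (-4)·(15/16) + (-64)·(5/16) = -21

-21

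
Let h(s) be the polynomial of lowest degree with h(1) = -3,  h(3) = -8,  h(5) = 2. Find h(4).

Using Newton's divided-difference form:
h[1,3] = (-8 - (-3)) / (3 - 1) = -5/2
h[3,5] = (2 - (-8)) / (5 - 3) = 5
h[1,3,5] = (5 - (-5/2)) / (5 - 1) = 15/8
h(4) = -3 + (-5/2)·(3) + (15/8)·(3)·(1) = -39/8

-39/8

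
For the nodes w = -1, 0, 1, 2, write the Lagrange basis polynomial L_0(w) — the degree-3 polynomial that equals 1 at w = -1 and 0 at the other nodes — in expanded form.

L_0(w) = -(1/6)w^3 + (1/2)w^2 - (1/3)w

L_0(w) = w(w - 1)(w - 2) / [(-1)·(-2)·(-3)]
       = (w^3 - 3w^2 + 2w) / (-6)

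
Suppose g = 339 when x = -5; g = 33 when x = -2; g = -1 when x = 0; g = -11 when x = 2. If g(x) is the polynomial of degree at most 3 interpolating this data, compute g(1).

-3

Using Newton's divided-difference form:
g[-5,-2] = (33 - 339) / (-2 - (-5)) = -102
g[-2,0] = (-1 - 33) / (0 - (-2)) = -17
g[0,2] = (-11 - (-1)) / (2 - 0) = -5
g[-5,-2,0] = (-17 - (-102)) / (0 - (-5)) = 17
g[-2,0,2] = (-5 - (-17)) / (2 - (-2)) = 3
g[-5,-2,0,2] = (3 - 17) / (2 - (-5)) = -2
g(1) = 339 + (-102)·(6) + 17·(6)·(3) + (-2)·(6)·(3)·(1) = -3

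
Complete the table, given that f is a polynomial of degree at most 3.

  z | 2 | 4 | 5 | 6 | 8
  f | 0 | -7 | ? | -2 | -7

-37/8

The 4 known values determine f uniquely (degree ≤ 3).
L_0(5) = (1)·(-1)·(-3)/[(-2)·(-4)·(-6)] = -1/16
L_1(5) = (3)·(-1)·(-3)/[(2)·(-2)·(-4)] = 9/16
L_2(5) = (3)·(1)·(-3)/[(4)·(2)·(-2)] = 9/16
L_3(5) = (3)·(1)·(-1)/[(6)·(4)·(2)] = -1/16
Sum: 0 + (-7)·(9/16) + (-2)·(9/16) + (-7)·(-1/16) = -37/8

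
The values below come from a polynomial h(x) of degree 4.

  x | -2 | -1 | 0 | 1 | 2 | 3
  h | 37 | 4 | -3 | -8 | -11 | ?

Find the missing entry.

The 5 known values determine h uniquely (degree ≤ 4).
Evaluate each Lagrange basis at x = 3:
L_0(3) = (4)·(3)·(2)·(1)/[(-1)·(-2)·(-3)·(-4)] = 1
L_1(3) = (5)·(3)·(2)·(1)/[(1)·(-1)·(-2)·(-3)] = -5
L_2(3) = (5)·(4)·(2)·(1)/[(2)·(1)·(-1)·(-2)] = 10
L_3(3) = (5)·(4)·(3)·(1)/[(3)·(2)·(1)·(-1)] = -10
L_4(3) = (5)·(4)·(3)·(2)/[(4)·(3)·(2)·(1)] = 5
Sum: 37·(1) + 4·(-5) + (-3)·(10) + (-8)·(-10) + (-11)·(5) = 12

12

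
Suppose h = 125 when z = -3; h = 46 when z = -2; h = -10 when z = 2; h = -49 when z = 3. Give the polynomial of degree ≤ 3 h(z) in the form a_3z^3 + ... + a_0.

h(z) = -3z^3 + 4z^2 - 2z + 2

Newton's divided differences:
h[-3,-2] = (46 - 125) / (-2 - (-3)) = -79
h[-2,2] = (-10 - 46) / (2 - (-2)) = -14
h[2,3] = (-49 - (-10)) / (3 - 2) = -39
h[-3,-2,2] = (-14 - (-79)) / (2 - (-3)) = 13
h[-2,2,3] = (-39 - (-14)) / (3 - (-2)) = -5
h[-3,-2,2,3] = (-5 - 13) / (3 - (-3)) = -3
h(z) = 125 + (-79)·(z + 3) + 13·(z + 3)(z + 2) + (-3)·(z + 3)(z + 2)(z - 2)
Expanding: h(z) = -3z^3 + 4z^2 - 2z + 2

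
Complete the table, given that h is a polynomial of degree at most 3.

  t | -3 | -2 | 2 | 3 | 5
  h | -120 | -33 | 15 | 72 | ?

408

The 4 known values determine h uniquely (degree ≤ 3).
Evaluate each Lagrange basis at t = 5:
L_0(5) = (7)·(3)·(2)/[(-1)·(-5)·(-6)] = -7/5
L_1(5) = (8)·(3)·(2)/[(1)·(-4)·(-5)] = 12/5
L_2(5) = (8)·(7)·(2)/[(5)·(4)·(-1)] = -28/5
L_3(5) = (8)·(7)·(3)/[(6)·(5)·(1)] = 28/5
Sum: (-120)·(-7/5) + (-33)·(12/5) + 15·(-28/5) + 72·(28/5) = 408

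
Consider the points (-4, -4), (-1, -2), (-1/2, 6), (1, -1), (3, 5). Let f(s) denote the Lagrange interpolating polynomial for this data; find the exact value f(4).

5655/49

Evaluate each Lagrange basis at s = 4:
L_0(4) = (5)·(9/2)·(3)·(1)/[(-3)·(-7/2)·(-5)·(-7)] = 9/49
L_1(4) = (8)·(9/2)·(3)·(1)/[(3)·(-1/2)·(-2)·(-4)] = -9
L_2(4) = (8)·(5)·(3)·(1)/[(7/2)·(1/2)·(-3/2)·(-7/2)] = 640/49
L_3(4) = (8)·(5)·(9/2)·(1)/[(5)·(2)·(3/2)·(-2)] = -6
L_4(4) = (8)·(5)·(9/2)·(3)/[(7)·(4)·(7/2)·(2)] = 135/49
Sum: (-4)·(9/49) + (-2)·(-9) + 6·(640/49) + (-1)·(-6) + 5·(135/49) = 5655/49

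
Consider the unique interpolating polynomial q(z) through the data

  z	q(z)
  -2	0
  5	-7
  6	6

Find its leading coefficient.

Build the Lagrange basis polynomials:
L_0(z) = (z - 5)(z - 6) / [56] = (1/56)z^2 - (11/56)z + 15/28
L_1(z) = (z + 2)(z - 6) / [-7] = -(1/7)z^2 + (4/7)z + 12/7
L_2(z) = (z + 2)(z - 5) / [8] = (1/8)z^2 - (3/8)z - 5/4
q(z) = 0·L_0 + (-7)·L_1 + 6·L_2
Only the coefficient of z^2 is needed; take it from each L_i and combine:
0·(1/56) + (-7)·(-1/7) + 6·(1/8) = 7/4

7/4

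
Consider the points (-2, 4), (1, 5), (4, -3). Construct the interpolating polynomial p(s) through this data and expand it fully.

p(s) = -(1/2)s^2 - (1/6)s + 17/3

Newton's divided differences:
p[-2,1] = (5 - 4) / (1 - (-2)) = 1/3
p[1,4] = (-3 - 5) / (4 - 1) = -8/3
p[-2,1,4] = (-8/3 - 1/3) / (4 - (-2)) = -1/2
p(s) = 4 + (1/3)·(s + 2) + (-1/2)·(s + 2)(s - 1)
Expanding: p(s) = -(1/2)s^2 - (1/6)s + 17/3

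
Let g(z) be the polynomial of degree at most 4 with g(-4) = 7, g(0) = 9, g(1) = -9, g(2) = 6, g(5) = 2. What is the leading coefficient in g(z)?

Build the Lagrange basis polynomials:
L_0(z) = z(z - 1)(z - 2)(z - 5) / [1080] = (1/1080)z^4 - (1/135)z^3 + (17/1080)z^2 - (1/108)z
L_1(z) = (z + 4)(z - 1)(z - 2)(z - 5) / [-40] = -(1/40)z^4 + (1/10)z^3 + (3/8)z^2 - (29/20)z + 1
L_2(z) = (z + 4)z(z - 2)(z - 5) / [20] = (1/20)z^4 - (3/20)z^3 - (9/10)z^2 + 2z
L_3(z) = (z + 4)z(z - 1)(z - 5) / [-36] = -(1/36)z^4 + (1/18)z^3 + (19/36)z^2 - (5/9)z
L_4(z) = (z + 4)z(z - 1)(z - 2) / [540] = (1/540)z^4 + (1/540)z^3 - (1/54)z^2 + (2/135)z
g(z) = 7·L_0 + 9·L_1 + (-9)·L_2 + 6·L_3 + 2·L_4
Only the coefficient of z^4 is needed; take it from each L_i and combine:
7·(1/1080) + 9·(-1/40) + (-9)·(1/20) + 6·(-1/36) + 2·(1/540) = -449/540

-449/540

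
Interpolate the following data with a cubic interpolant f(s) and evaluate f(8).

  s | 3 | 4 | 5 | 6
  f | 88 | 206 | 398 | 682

1598

Evaluate each Lagrange basis at s = 8:
L_0(8) = (4)·(3)·(2)/[(-1)·(-2)·(-3)] = -4
L_1(8) = (5)·(3)·(2)/[(1)·(-1)·(-2)] = 15
L_2(8) = (5)·(4)·(2)/[(2)·(1)·(-1)] = -20
L_3(8) = (5)·(4)·(3)/[(3)·(2)·(1)] = 10
Sum: 88·(-4) + 206·(15) + 398·(-20) + 682·(10) = 1598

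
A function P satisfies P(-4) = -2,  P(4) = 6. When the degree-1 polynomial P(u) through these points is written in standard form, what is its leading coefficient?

1

The leading coefficient equals the top divided difference P[-4,4].
P[-4,4] = (6 - (-2)) / (4 - (-4)) = 1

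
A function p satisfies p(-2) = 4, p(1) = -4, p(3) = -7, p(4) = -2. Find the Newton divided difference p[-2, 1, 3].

p[-2,1] = (-4 - 4) / (1 - (-2)) = -8/3
p[1,3] = (-7 - (-4)) / (3 - 1) = -3/2
p[-2,1,3] = (-3/2 - (-8/3)) / (3 - (-2)) = 7/30

7/30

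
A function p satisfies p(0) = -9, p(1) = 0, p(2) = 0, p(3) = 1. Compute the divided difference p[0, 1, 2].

-9/2

p[0,1] = (0 - (-9)) / (1 - 0) = 9
p[1,2] = (0 - 0) / (2 - 1) = 0
p[0,1,2] = (0 - 9) / (2 - 0) = -9/2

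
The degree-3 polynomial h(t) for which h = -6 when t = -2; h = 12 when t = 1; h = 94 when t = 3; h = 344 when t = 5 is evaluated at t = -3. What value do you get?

-32

Evaluate each Lagrange basis at t = -3:
L_0(-3) = (-4)·(-6)·(-8)/[(-3)·(-5)·(-7)] = 64/35
L_1(-3) = (-1)·(-6)·(-8)/[(3)·(-2)·(-4)] = -2
L_2(-3) = (-1)·(-4)·(-8)/[(5)·(2)·(-2)] = 8/5
L_3(-3) = (-1)·(-4)·(-6)/[(7)·(4)·(2)] = -3/7
Sum: (-6)·(64/35) + 12·(-2) + 94·(8/5) + 344·(-3/7) = -32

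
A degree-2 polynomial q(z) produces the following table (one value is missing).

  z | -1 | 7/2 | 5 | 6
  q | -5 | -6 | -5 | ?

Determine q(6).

The 3 known values determine q uniquely (degree ≤ 2).
L_0(6) = (5/2)·(1)/[(-9/2)·(-6)] = 5/54
L_1(6) = (7)·(1)/[(9/2)·(-3/2)] = -28/27
L_2(6) = (7)·(5/2)/[(6)·(3/2)] = 35/18
Sum: (-5)·(5/54) + (-6)·(-28/27) + (-5)·(35/18) = -107/27

-107/27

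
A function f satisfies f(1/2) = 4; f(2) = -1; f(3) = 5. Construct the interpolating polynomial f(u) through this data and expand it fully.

f(u) = (56/15)u^2 - (38/3)u + 47/5

Newton's divided differences:
f[1/2,2] = (-1 - 4) / (2 - 1/2) = -10/3
f[2,3] = (5 - (-1)) / (3 - 2) = 6
f[1/2,2,3] = (6 - (-10/3)) / (3 - 1/2) = 56/15
f(u) = 4 + (-10/3)·(u - 1/2) + (56/15)·(u - 1/2)(u - 2)
Expanding: f(u) = (56/15)u^2 - (38/3)u + 47/5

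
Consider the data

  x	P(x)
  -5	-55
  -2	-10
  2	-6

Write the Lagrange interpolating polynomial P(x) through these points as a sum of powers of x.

Build the Lagrange basis polynomials:
L_0(x) = (x + 2)(x - 2) / [21] = (1/21)x^2 - 4/21
L_1(x) = (x + 5)(x - 2) / [-12] = -(1/12)x^2 - (1/4)x + 5/6
L_2(x) = (x + 5)(x + 2) / [28] = (1/28)x^2 + (1/4)x + 5/14
P(x) = (-55)·L_0 + (-10)·L_1 + (-6)·L_2
  (-55)·L_0(x) = -(55/21)x^2 + 220/21
  (-10)·L_1(x) = (5/6)x^2 + (5/2)x - 25/3
  (-6)·L_2(x) = -(3/14)x^2 - (3/2)x - 15/7
Adding term by term: -2x^2 + x

P(x) = -2x^2 + x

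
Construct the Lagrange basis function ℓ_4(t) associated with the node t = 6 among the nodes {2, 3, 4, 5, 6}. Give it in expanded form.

ℓ_4(t) = (t - 2)(t - 3)(t - 4)(t - 5) / [(4)·(3)·(2)·(1)]
       = (t^4 - 14t^3 + 71t^2 - 154t + 120) / (24)

ℓ_4(t) = (1/24)t^4 - (7/12)t^3 + (71/24)t^2 - (77/12)t + 5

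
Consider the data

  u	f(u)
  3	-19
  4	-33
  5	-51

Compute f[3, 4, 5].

f[3,4] = (-33 - (-19)) / (4 - 3) = -14
f[4,5] = (-51 - (-33)) / (5 - 4) = -18
f[3,4,5] = (-18 - (-14)) / (5 - 3) = -2

-2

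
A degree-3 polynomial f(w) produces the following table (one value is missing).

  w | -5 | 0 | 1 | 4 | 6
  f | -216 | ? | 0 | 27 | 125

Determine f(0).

-1

The 4 known values determine f uniquely (degree ≤ 3).
Evaluate each Lagrange basis at w = 0:
L_0(0) = (-1)·(-4)·(-6)/[(-6)·(-9)·(-11)] = 4/99
L_1(0) = (5)·(-4)·(-6)/[(6)·(-3)·(-5)] = 4/3
L_2(0) = (5)·(-1)·(-6)/[(9)·(3)·(-2)] = -5/9
L_3(0) = (5)·(-1)·(-4)/[(11)·(5)·(2)] = 2/11
Sum: (-216)·(4/99) + 0 + 27·(-5/9) + 125·(2/11) = -1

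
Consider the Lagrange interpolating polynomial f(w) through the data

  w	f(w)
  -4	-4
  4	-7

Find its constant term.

L_0(w) = (w - 4) / [-8] = -(1/8)w + 1/2
L_1(w) = (w + 4) / [8] = (1/8)w + 1/2
f(w) = (-4)·L_0 + (-7)·L_1
Only the constant term is needed; take it from each L_i and combine:
(-4)·(1/2) + (-7)·(1/2) = -11/2

-11/2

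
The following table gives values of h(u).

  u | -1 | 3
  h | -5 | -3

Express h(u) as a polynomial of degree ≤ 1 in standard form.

h(u) = (1/2)u - 9/2

Build the Lagrange basis polynomials:
L_0(u) = (u - 3) / [-4] = -(1/4)u + 3/4
L_1(u) = (u + 1) / [4] = (1/4)u + 1/4
h(u) = (-5)·L_0 + (-3)·L_1
  (-5)·L_0(u) = (5/4)u - 15/4
  (-3)·L_1(u) = -(3/4)u - 3/4
Adding term by term: (1/2)u - 9/2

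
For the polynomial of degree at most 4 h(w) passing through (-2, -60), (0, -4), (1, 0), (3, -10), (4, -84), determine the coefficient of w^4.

-1

The leading coefficient equals the top divided difference h[-2,0,1,3,4].
h[-2,0] = (-4 - (-60)) / (0 - (-2)) = 28
h[0,1] = (0 - (-4)) / (1 - 0) = 4
h[1,3] = (-10 - 0) / (3 - 1) = -5
h[3,4] = (-84 - (-10)) / (4 - 3) = -74
h[-2,0,1] = (4 - 28) / (1 - (-2)) = -8
h[0,1,3] = (-5 - 4) / (3 - 0) = -3
h[1,3,4] = (-74 - (-5)) / (4 - 1) = -23
h[-2,0,1,3] = (-3 - (-8)) / (3 - (-2)) = 1
h[0,1,3,4] = (-23 - (-3)) / (4 - 0) = -5
h[-2,0,1,3,4] = (-5 - 1) / (4 - (-2)) = -1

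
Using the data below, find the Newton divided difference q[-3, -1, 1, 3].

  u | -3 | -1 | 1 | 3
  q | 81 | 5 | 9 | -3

-2

q[-3,-1] = (5 - 81) / (-1 - (-3)) = -38
q[-1,1] = (9 - 5) / (1 - (-1)) = 2
q[1,3] = (-3 - 9) / (3 - 1) = -6
q[-3,-1,1] = (2 - (-38)) / (1 - (-3)) = 10
q[-1,1,3] = (-6 - 2) / (3 - (-1)) = -2
q[-3,-1,1,3] = (-2 - 10) / (3 - (-3)) = -2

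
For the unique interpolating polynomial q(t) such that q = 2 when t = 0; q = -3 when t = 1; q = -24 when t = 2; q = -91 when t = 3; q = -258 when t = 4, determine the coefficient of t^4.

The leading coefficient equals the top divided difference q[0,1,2,3,4].
q[0,1] = (-3 - 2) / (1 - 0) = -5
q[1,2] = (-24 - (-3)) / (2 - 1) = -21
q[2,3] = (-91 - (-24)) / (3 - 2) = -67
q[3,4] = (-258 - (-91)) / (4 - 3) = -167
q[0,1,2] = (-21 - (-5)) / (2 - 0) = -8
q[1,2,3] = (-67 - (-21)) / (3 - 1) = -23
q[2,3,4] = (-167 - (-67)) / (4 - 2) = -50
q[0,1,2,3] = (-23 - (-8)) / (3 - 0) = -5
q[1,2,3,4] = (-50 - (-23)) / (4 - 1) = -9
q[0,1,2,3,4] = (-9 - (-5)) / (4 - 0) = -1

-1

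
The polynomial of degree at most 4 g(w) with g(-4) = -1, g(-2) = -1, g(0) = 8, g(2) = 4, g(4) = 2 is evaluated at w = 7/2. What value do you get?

Evaluate each Lagrange basis at w = 7/2:
L_0(7/2) = (11/2)·(7/2)·(3/2)·(-1/2)/[(-2)·(-4)·(-6)·(-8)] = -77/2048
L_1(7/2) = (15/2)·(7/2)·(3/2)·(-1/2)/[(2)·(-2)·(-4)·(-6)] = 105/512
L_2(7/2) = (15/2)·(11/2)·(3/2)·(-1/2)/[(4)·(2)·(-2)·(-4)] = -495/1024
L_3(7/2) = (15/2)·(11/2)·(7/2)·(-1/2)/[(6)·(4)·(2)·(-2)] = 385/512
L_4(7/2) = (15/2)·(11/2)·(7/2)·(3/2)/[(8)·(6)·(4)·(2)] = 1155/2048
Sum: (-1)·(-77/2048) + (-1)·(105/512) + 8·(-495/1024) + 4·(385/512) + 2·(1155/2048) = 207/2048

207/2048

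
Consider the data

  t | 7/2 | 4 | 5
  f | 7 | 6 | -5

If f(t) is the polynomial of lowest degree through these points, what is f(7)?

Using Newton's divided-difference form:
f[7/2,4] = (6 - 7) / (4 - 7/2) = -2
f[4,5] = (-5 - 6) / (5 - 4) = -11
f[7/2,4,5] = (-11 - (-2)) / (5 - 7/2) = -6
f(7) = 7 + (-2)·(7/2) + (-6)·(7/2)·(3) = -63

-63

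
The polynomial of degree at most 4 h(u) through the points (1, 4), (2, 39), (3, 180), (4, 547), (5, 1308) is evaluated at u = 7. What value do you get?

Using Newton's divided-difference form:
h[1,2] = (39 - 4) / (2 - 1) = 35
h[2,3] = (180 - 39) / (3 - 2) = 141
h[3,4] = (547 - 180) / (4 - 3) = 367
h[4,5] = (1308 - 547) / (5 - 4) = 761
h[1,2,3] = (141 - 35) / (3 - 1) = 53
h[2,3,4] = (367 - 141) / (4 - 2) = 113
h[3,4,5] = (761 - 367) / (5 - 3) = 197
h[1,2,3,4] = (113 - 53) / (4 - 1) = 20
h[2,3,4,5] = (197 - 113) / (5 - 2) = 28
h[1,2,3,4,5] = (28 - 20) / (5 - 1) = 2
h(7) = 4 + 35·(6) + 53·(6)·(5) + 20·(6)·(5)·(4) + 2·(6)·(5)·(4)·(3) = 4924

4924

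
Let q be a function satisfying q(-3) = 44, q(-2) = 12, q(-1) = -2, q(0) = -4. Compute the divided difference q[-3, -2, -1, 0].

q[-3,-2] = (12 - 44) / (-2 - (-3)) = -32
q[-2,-1] = (-2 - 12) / (-1 - (-2)) = -14
q[-1,0] = (-4 - (-2)) / (0 - (-1)) = -2
q[-3,-2,-1] = (-14 - (-32)) / (-1 - (-3)) = 9
q[-2,-1,0] = (-2 - (-14)) / (0 - (-2)) = 6
q[-3,-2,-1,0] = (6 - 9) / (0 - (-3)) = -1

-1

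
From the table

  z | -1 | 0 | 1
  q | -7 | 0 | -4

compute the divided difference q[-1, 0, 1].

q[-1,0] = (0 - (-7)) / (0 - (-1)) = 7
q[0,1] = (-4 - 0) / (1 - 0) = -4
q[-1,0,1] = (-4 - 7) / (1 - (-1)) = -11/2

-11/2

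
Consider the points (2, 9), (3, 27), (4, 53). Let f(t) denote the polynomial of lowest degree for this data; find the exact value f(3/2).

3

Using Newton's divided-difference form:
f[2,3] = (27 - 9) / (3 - 2) = 18
f[3,4] = (53 - 27) / (4 - 3) = 26
f[2,3,4] = (26 - 18) / (4 - 2) = 4
f(3/2) = 9 + 18·(-1/2) + 4·(-1/2)·(-3/2) = 3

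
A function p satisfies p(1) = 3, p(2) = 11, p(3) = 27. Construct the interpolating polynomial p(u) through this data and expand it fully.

L_0(u) = (u - 2)(u - 3) / [2] = (1/2)u^2 - (5/2)u + 3
L_1(u) = (u - 1)(u - 3) / [-1] = -u^2 + 4u - 3
L_2(u) = (u - 1)(u - 2) / [2] = (1/2)u^2 - (3/2)u + 1
p(u) = 3·L_0 + 11·L_1 + 27·L_2
  3·L_0(u) = (3/2)u^2 - (15/2)u + 9
  11·L_1(u) = -11u^2 + 44u - 33
  27·L_2(u) = (27/2)u^2 - (81/2)u + 27
Adding term by term: 4u^2 - 4u + 3

p(u) = 4u^2 - 4u + 3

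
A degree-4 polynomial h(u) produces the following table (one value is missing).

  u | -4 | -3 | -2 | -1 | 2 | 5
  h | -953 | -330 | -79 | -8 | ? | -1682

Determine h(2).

The 5 known values determine h uniquely (degree ≤ 4).
L_0(2) = (5)·(4)·(3)·(-3)/[(-1)·(-2)·(-3)·(-9)] = -10/3
L_1(2) = (6)·(4)·(3)·(-3)/[(1)·(-1)·(-2)·(-8)] = 27/2
L_2(2) = (6)·(5)·(3)·(-3)/[(2)·(1)·(-1)·(-7)] = -135/7
L_3(2) = (6)·(5)·(4)·(-3)/[(3)·(2)·(1)·(-6)] = 10
L_4(2) = (6)·(5)·(4)·(3)/[(9)·(8)·(7)·(6)] = 5/42
Sum: (-953)·(-10/3) + (-330)·(27/2) + (-79)·(-135/7) + (-8)·(10) + (-1682)·(5/42) = -35

-35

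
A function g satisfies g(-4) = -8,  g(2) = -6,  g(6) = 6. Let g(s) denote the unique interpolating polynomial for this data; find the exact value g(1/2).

-83/10

Using Newton's divided-difference form:
g[-4,2] = (-6 - (-8)) / (2 - (-4)) = 1/3
g[2,6] = (6 - (-6)) / (6 - 2) = 3
g[-4,2,6] = (3 - 1/3) / (6 - (-4)) = 4/15
g(1/2) = -8 + (1/3)·(9/2) + (4/15)·(9/2)·(-3/2) = -83/10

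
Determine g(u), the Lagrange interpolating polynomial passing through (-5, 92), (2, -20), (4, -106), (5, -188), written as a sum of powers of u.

g(u) = -u^3 - 2u^2 - 3u + 2

L_0(u) = (u - 2)(u - 4)(u - 5) / [-630] = -(1/630)u^3 + (11/630)u^2 - (19/315)u + 4/63
L_1(u) = (u + 5)(u - 4)(u - 5) / [42] = (1/42)u^3 - (2/21)u^2 - (25/42)u + 50/21
L_2(u) = (u + 5)(u - 2)(u - 5) / [-18] = -(1/18)u^3 + (1/9)u^2 + (25/18)u - 25/9
L_3(u) = (u + 5)(u - 2)(u - 4) / [30] = (1/30)u^3 - (1/30)u^2 - (11/15)u + 4/3
g(u) = 92·L_0 + (-20)·L_1 + (-106)·L_2 + (-188)·L_3
  92·L_0(u) = -(46/315)u^3 + (506/315)u^2 - (1748/315)u + 368/63
  (-20)·L_1(u) = -(10/21)u^3 + (40/21)u^2 + (250/21)u - 1000/21
  (-106)·L_2(u) = (53/9)u^3 - (106/9)u^2 - (1325/9)u + 2650/9
  (-188)·L_3(u) = -(94/15)u^3 + (94/15)u^2 + (2068/15)u - 752/3
Adding term by term: -u^3 - 2u^2 - 3u + 2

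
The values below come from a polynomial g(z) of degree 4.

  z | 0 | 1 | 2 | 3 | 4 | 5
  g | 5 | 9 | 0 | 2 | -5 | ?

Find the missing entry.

-85

The 5 known values determine g uniquely (degree ≤ 4).
Evaluate each Lagrange basis at z = 5:
L_0(5) = (4)·(3)·(2)·(1)/[(-1)·(-2)·(-3)·(-4)] = 1
L_1(5) = (5)·(3)·(2)·(1)/[(1)·(-1)·(-2)·(-3)] = -5
L_2(5) = (5)·(4)·(2)·(1)/[(2)·(1)·(-1)·(-2)] = 10
L_3(5) = (5)·(4)·(3)·(1)/[(3)·(2)·(1)·(-1)] = -10
L_4(5) = (5)·(4)·(3)·(2)/[(4)·(3)·(2)·(1)] = 5
Sum: 5·(1) + 9·(-5) + 0 + 2·(-10) + (-5)·(5) = -85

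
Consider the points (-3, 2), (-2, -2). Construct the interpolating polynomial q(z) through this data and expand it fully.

Build the Lagrange basis polynomials:
L_0(z) = (z + 2) / [-1] = -z - 2
L_1(z) = (z + 3) / [1] = z + 3
q(z) = 2·L_0 + (-2)·L_1
  2·L_0(z) = -2z - 4
  (-2)·L_1(z) = -2z - 6
Adding term by term: -4z - 10

q(z) = -4z - 10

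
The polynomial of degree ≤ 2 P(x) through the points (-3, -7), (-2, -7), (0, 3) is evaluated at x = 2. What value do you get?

79/3

Evaluate each Lagrange basis at x = 2:
L_0(2) = (4)·(2)/[(-1)·(-3)] = 8/3
L_1(2) = (5)·(2)/[(1)·(-2)] = -5
L_2(2) = (5)·(4)/[(3)·(2)] = 10/3
Sum: (-7)·(8/3) + (-7)·(-5) + 3·(10/3) = 79/3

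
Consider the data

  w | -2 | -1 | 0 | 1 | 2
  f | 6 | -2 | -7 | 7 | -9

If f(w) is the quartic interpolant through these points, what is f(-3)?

-64

Using Newton's divided-difference form:
f[-2,-1] = (-2 - 6) / (-1 - (-2)) = -8
f[-1,0] = (-7 - (-2)) / (0 - (-1)) = -5
f[0,1] = (7 - (-7)) / (1 - 0) = 14
f[1,2] = (-9 - 7) / (2 - 1) = -16
f[-2,-1,0] = (-5 - (-8)) / (0 - (-2)) = 3/2
f[-1,0,1] = (14 - (-5)) / (1 - (-1)) = 19/2
f[0,1,2] = (-16 - 14) / (2 - 0) = -15
f[-2,-1,0,1] = (19/2 - 3/2) / (1 - (-2)) = 8/3
f[-1,0,1,2] = (-15 - 19/2) / (2 - (-1)) = -49/6
f[-2,-1,0,1,2] = (-49/6 - 8/3) / (2 - (-2)) = -65/24
f(-3) = 6 + (-8)·(-1) + (3/2)·(-1)·(-2) + (8/3)·(-1)·(-2)·(-3) + (-65/24)·(-1)·(-2)·(-3)·(-4) = -64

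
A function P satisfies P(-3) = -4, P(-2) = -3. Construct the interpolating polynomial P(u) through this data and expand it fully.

Build the Lagrange basis polynomials:
L_0(u) = (u + 2) / [-1] = -u - 2
L_1(u) = (u + 3) / [1] = u + 3
P(u) = (-4)·L_0 + (-3)·L_1
  (-4)·L_0(u) = 4u + 8
  (-3)·L_1(u) = -3u - 9
Adding term by term: u - 1

P(u) = u - 1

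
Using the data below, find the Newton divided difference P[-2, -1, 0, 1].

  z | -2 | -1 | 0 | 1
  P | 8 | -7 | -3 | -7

P[-2,-1] = (-7 - 8) / (-1 - (-2)) = -15
P[-1,0] = (-3 - (-7)) / (0 - (-1)) = 4
P[0,1] = (-7 - (-3)) / (1 - 0) = -4
P[-2,-1,0] = (4 - (-15)) / (0 - (-2)) = 19/2
P[-1,0,1] = (-4 - 4) / (1 - (-1)) = -4
P[-2,-1,0,1] = (-4 - 19/2) / (1 - (-2)) = -9/2

-9/2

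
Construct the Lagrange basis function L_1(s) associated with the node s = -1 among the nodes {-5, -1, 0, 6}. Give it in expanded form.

L_1(s) = (1/28)s^3 - (1/28)s^2 - (15/14)s

L_1(s) = (s + 5)s(s - 6) / [(4)·(-1)·(-7)]
       = (s^3 - s^2 - 30s) / (28)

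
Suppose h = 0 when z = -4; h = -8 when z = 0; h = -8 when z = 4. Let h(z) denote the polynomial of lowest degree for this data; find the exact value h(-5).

13/4

Evaluate each Lagrange basis at z = -5:
L_0(-5) = (-5)·(-9)/[(-4)·(-8)] = 45/32
L_1(-5) = (-1)·(-9)/[(4)·(-4)] = -9/16
L_2(-5) = (-1)·(-5)/[(8)·(4)] = 5/32
Sum: 0 + (-8)·(-9/16) + (-8)·(5/32) = 13/4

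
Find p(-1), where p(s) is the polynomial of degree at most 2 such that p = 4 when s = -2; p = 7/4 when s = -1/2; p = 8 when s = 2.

Using Newton's divided-difference form:
p[-2,-1/2] = (7/4 - 4) / (-1/2 - (-2)) = -3/2
p[-1/2,2] = (8 - 7/4) / (2 - (-1/2)) = 5/2
p[-2,-1/2,2] = (5/2 - (-3/2)) / (2 - (-2)) = 1
p(-1) = 4 + (-3/2)·(1) + 1·(1)·(-1/2) = 2

2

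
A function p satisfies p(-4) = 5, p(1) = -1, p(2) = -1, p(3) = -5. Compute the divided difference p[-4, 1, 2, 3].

-11/35

p[-4,1] = (-1 - 5) / (1 - (-4)) = -6/5
p[1,2] = (-1 - (-1)) / (2 - 1) = 0
p[2,3] = (-5 - (-1)) / (3 - 2) = -4
p[-4,1,2] = (0 - (-6/5)) / (2 - (-4)) = 1/5
p[1,2,3] = (-4 - 0) / (3 - 1) = -2
p[-4,1,2,3] = (-2 - 1/5) / (3 - (-4)) = -11/35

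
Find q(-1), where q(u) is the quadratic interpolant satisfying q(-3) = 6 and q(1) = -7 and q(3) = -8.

Evaluate each Lagrange basis at u = -1:
L_0(-1) = (-2)·(-4)/[(-4)·(-6)] = 1/3
L_1(-1) = (2)·(-4)/[(4)·(-2)] = 1
L_2(-1) = (2)·(-2)/[(6)·(2)] = -1/3
Sum: 6·(1/3) + (-7)·(1) + (-8)·(-1/3) = -7/3

-7/3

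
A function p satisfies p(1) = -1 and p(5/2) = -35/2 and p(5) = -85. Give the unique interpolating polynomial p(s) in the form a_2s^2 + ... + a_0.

Build the Lagrange basis polynomials:
L_0(s) = (s - 5/2)(s - 5) / [6] = (1/6)s^2 - (5/4)s + 25/12
L_1(s) = (s - 1)(s - 5) / [-15/4] = -(4/15)s^2 + (8/5)s - 4/3
L_2(s) = (s - 1)(s - 5/2) / [10] = (1/10)s^2 - (7/20)s + 1/4
p(s) = (-1)·L_0 + (-35/2)·L_1 + (-85)·L_2
  (-1)·L_0(s) = -(1/6)s^2 + (5/4)s - 25/12
  (-35/2)·L_1(s) = (14/3)s^2 - 28s + 70/3
  (-85)·L_2(s) = -(17/2)s^2 + (119/4)s - 85/4
Adding term by term: -4s^2 + 3s

p(s) = -4s^2 + 3s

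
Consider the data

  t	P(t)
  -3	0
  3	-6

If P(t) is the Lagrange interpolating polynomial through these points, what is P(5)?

L_0(5) = (2)/[(-6)] = -1/3
L_1(5) = (8)/[(6)] = 4/3
Sum: 0 + (-6)·(4/3) = -8

-8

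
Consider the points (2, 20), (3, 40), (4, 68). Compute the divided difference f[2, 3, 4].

4

f[2,3] = (40 - 20) / (3 - 2) = 20
f[3,4] = (68 - 40) / (4 - 3) = 28
f[2,3,4] = (28 - 20) / (4 - 2) = 4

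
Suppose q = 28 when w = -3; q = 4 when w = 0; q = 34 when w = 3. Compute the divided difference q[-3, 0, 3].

q[-3,0] = (4 - 28) / (0 - (-3)) = -8
q[0,3] = (34 - 4) / (3 - 0) = 10
q[-3,0,3] = (10 - (-8)) / (3 - (-3)) = 3

3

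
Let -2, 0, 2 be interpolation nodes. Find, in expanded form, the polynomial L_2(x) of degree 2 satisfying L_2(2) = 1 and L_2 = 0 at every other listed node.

L_2(x) = (1/8)x^2 + (1/4)x

L_2(x) = (x + 2)x / [(4)·(2)]
       = (x^2 + 2x) / (8)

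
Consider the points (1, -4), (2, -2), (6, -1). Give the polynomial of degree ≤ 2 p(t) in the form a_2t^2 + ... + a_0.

Newton's divided differences:
p[1,2] = (-2 - (-4)) / (2 - 1) = 2
p[2,6] = (-1 - (-2)) / (6 - 2) = 1/4
p[1,2,6] = (1/4 - 2) / (6 - 1) = -7/20
p(t) = -4 + 2·(t - 1) + (-7/20)·(t - 1)(t - 2)
Expanding: p(t) = -(7/20)t^2 + (61/20)t - 67/10

p(t) = -(7/20)t^2 + (61/20)t - 67/10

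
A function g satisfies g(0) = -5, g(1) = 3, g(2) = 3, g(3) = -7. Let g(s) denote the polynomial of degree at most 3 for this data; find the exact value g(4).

-29

Using Newton's divided-difference form:
g[0,1] = (3 - (-5)) / (1 - 0) = 8
g[1,2] = (3 - 3) / (2 - 1) = 0
g[2,3] = (-7 - 3) / (3 - 2) = -10
g[0,1,2] = (0 - 8) / (2 - 0) = -4
g[1,2,3] = (-10 - 0) / (3 - 1) = -5
g[0,1,2,3] = (-5 - (-4)) / (3 - 0) = -1/3
g(4) = -5 + 8·(4) + (-4)·(4)·(3) + (-1/3)·(4)·(3)·(2) = -29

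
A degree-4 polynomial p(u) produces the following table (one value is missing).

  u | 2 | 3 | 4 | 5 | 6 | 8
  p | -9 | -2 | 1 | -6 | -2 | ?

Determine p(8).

The 5 known values determine p uniquely (degree ≤ 4).
L_0(8) = (5)·(4)·(3)·(2)/[(-1)·(-2)·(-3)·(-4)] = 5
L_1(8) = (6)·(4)·(3)·(2)/[(1)·(-1)·(-2)·(-3)] = -24
L_2(8) = (6)·(5)·(3)·(2)/[(2)·(1)·(-1)·(-2)] = 45
L_3(8) = (6)·(5)·(4)·(2)/[(3)·(2)·(1)·(-1)] = -40
L_4(8) = (6)·(5)·(4)·(3)/[(4)·(3)·(2)·(1)] = 15
Sum: (-9)·(5) + (-2)·(-24) + 1·(45) + (-6)·(-40) + (-2)·(15) = 258

258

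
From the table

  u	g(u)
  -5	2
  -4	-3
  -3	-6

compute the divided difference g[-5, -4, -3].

1

g[-5,-4] = (-3 - 2) / (-4 - (-5)) = -5
g[-4,-3] = (-6 - (-3)) / (-3 - (-4)) = -3
g[-5,-4,-3] = (-3 - (-5)) / (-3 - (-5)) = 1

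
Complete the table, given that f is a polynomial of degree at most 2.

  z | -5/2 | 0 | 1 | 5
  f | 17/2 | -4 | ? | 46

The 3 known values determine f uniquely (degree ≤ 2).
Evaluate each Lagrange basis at z = 1:
L_0(1) = (1)·(-4)/[(-5/2)·(-15/2)] = -16/75
L_1(1) = (7/2)·(-4)/[(5/2)·(-5)] = 28/25
L_2(1) = (7/2)·(1)/[(15/2)·(5)] = 7/75
Sum: 17/2·(-16/75) + (-4)·(28/25) + 46·(7/75) = -2

-2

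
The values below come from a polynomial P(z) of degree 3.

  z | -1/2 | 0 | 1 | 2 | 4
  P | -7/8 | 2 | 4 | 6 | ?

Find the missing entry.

The 4 known values determine P uniquely (degree ≤ 3).
L_0(4) = (4)·(3)·(2)/[(-1/2)·(-3/2)·(-5/2)] = -64/5
L_1(4) = (9/2)·(3)·(2)/[(1/2)·(-1)·(-2)] = 27
L_2(4) = (9/2)·(4)·(2)/[(3/2)·(1)·(-1)] = -24
L_3(4) = (9/2)·(4)·(3)/[(5/2)·(2)·(1)] = 54/5
Sum: (-7/8)·(-64/5) + 2·(27) + 4·(-24) + 6·(54/5) = 34

34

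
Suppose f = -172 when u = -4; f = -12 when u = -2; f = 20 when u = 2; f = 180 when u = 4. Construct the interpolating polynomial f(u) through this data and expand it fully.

Newton's divided differences:
f[-4,-2] = (-12 - (-172)) / (-2 - (-4)) = 80
f[-2,2] = (20 - (-12)) / (2 - (-2)) = 8
f[2,4] = (180 - 20) / (4 - 2) = 80
f[-4,-2,2] = (8 - 80) / (2 - (-4)) = -12
f[-2,2,4] = (80 - 8) / (4 - (-2)) = 12
f[-4,-2,2,4] = (12 - (-12)) / (4 - (-4)) = 3
f(u) = -172 + 80·(u + 4) + (-12)·(u + 4)(u + 2) + 3·(u + 4)(u + 2)(u - 2)
Expanding: f(u) = 3u^3 - 4u + 4

f(u) = 3u^3 - 4u + 4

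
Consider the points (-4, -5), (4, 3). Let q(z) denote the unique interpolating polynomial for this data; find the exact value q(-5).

-6

Evaluate each Lagrange basis at z = -5:
L_0(-5) = (-9)/[(-8)] = 9/8
L_1(-5) = (-1)/[(8)] = -1/8
Sum: (-5)·(9/8) + 3·(-1/8) = -6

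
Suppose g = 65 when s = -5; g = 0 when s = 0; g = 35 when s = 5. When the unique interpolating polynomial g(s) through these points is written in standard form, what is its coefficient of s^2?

2

The leading coefficient equals the top divided difference g[-5,0,5].
g[-5,0] = (0 - 65) / (0 - (-5)) = -13
g[0,5] = (35 - 0) / (5 - 0) = 7
g[-5,0,5] = (7 - (-13)) / (5 - (-5)) = 2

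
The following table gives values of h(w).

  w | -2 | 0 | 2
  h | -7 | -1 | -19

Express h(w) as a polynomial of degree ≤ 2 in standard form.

L_0(w) = w(w - 2) / [8] = (1/8)w^2 - (1/4)w
L_1(w) = (w + 2)(w - 2) / [-4] = -(1/4)w^2 + 1
L_2(w) = (w + 2)w / [8] = (1/8)w^2 + (1/4)w
h(w) = (-7)·L_0 + (-1)·L_1 + (-19)·L_2
  (-7)·L_0(w) = -(7/8)w^2 + (7/4)w
  (-1)·L_1(w) = (1/4)w^2 - 1
  (-19)·L_2(w) = -(19/8)w^2 - (19/4)w
Adding term by term: -3w^2 - 3w - 1

h(w) = -3w^2 - 3w - 1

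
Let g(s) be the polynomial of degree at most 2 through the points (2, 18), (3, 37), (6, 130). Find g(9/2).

Using Newton's divided-difference form:
g[2,3] = (37 - 18) / (3 - 2) = 19
g[3,6] = (130 - 37) / (6 - 3) = 31
g[2,3,6] = (31 - 19) / (6 - 2) = 3
g(9/2) = 18 + 19·(5/2) + 3·(5/2)·(3/2) = 307/4

307/4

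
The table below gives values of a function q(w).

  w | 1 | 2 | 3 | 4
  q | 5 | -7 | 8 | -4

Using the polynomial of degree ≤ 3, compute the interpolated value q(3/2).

Using Newton's divided-difference form:
q[1,2] = (-7 - 5) / (2 - 1) = -12
q[2,3] = (8 - (-7)) / (3 - 2) = 15
q[3,4] = (-4 - 8) / (4 - 3) = -12
q[1,2,3] = (15 - (-12)) / (3 - 1) = 27/2
q[2,3,4] = (-12 - 15) / (4 - 2) = -27/2
q[1,2,3,4] = (-27/2 - 27/2) / (4 - 1) = -9
q(3/2) = 5 + (-12)·(1/2) + (27/2)·(1/2)·(-1/2) + (-9)·(1/2)·(-1/2)·(-3/2) = -31/4

-31/4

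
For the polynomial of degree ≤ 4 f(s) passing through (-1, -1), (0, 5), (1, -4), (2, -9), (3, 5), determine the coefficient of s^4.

-1/6

The leading coefficient equals the top divided difference f[-1,0,1,2,3].
f[-1,0] = (5 - (-1)) / (0 - (-1)) = 6
f[0,1] = (-4 - 5) / (1 - 0) = -9
f[1,2] = (-9 - (-4)) / (2 - 1) = -5
f[2,3] = (5 - (-9)) / (3 - 2) = 14
f[-1,0,1] = (-9 - 6) / (1 - (-1)) = -15/2
f[0,1,2] = (-5 - (-9)) / (2 - 0) = 2
f[1,2,3] = (14 - (-5)) / (3 - 1) = 19/2
f[-1,0,1,2] = (2 - (-15/2)) / (2 - (-1)) = 19/6
f[0,1,2,3] = (19/2 - 2) / (3 - 0) = 5/2
f[-1,0,1,2,3] = (5/2 - 19/6) / (3 - (-1)) = -1/6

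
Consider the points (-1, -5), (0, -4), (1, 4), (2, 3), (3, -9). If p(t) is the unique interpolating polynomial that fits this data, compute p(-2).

Evaluate each Lagrange basis at t = -2:
L_0(-2) = (-2)·(-3)·(-4)·(-5)/[(-1)·(-2)·(-3)·(-4)] = 5
L_1(-2) = (-1)·(-3)·(-4)·(-5)/[(1)·(-1)·(-2)·(-3)] = -10
L_2(-2) = (-1)·(-2)·(-4)·(-5)/[(2)·(1)·(-1)·(-2)] = 10
L_3(-2) = (-1)·(-2)·(-3)·(-5)/[(3)·(2)·(1)·(-1)] = -5
L_4(-2) = (-1)·(-2)·(-3)·(-4)/[(4)·(3)·(2)·(1)] = 1
Sum: (-5)·(5) + (-4)·(-10) + 4·(10) + 3·(-5) + (-9)·(1) = 31

31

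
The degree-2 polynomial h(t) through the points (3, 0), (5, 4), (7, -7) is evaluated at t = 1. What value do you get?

L_0(1) = (-4)·(-6)/[(-2)·(-4)] = 3
L_1(1) = (-2)·(-6)/[(2)·(-2)] = -3
L_2(1) = (-2)·(-4)/[(4)·(2)] = 1
Sum: 0 + 4·(-3) + (-7)·(1) = -19

-19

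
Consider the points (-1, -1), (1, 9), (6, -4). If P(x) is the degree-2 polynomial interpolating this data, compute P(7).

Evaluate each Lagrange basis at x = 7:
L_0(7) = (6)·(1)/[(-2)·(-7)] = 3/7
L_1(7) = (8)·(1)/[(2)·(-5)] = -4/5
L_2(7) = (8)·(6)/[(7)·(5)] = 48/35
Sum: (-1)·(3/7) + 9·(-4/5) + (-4)·(48/35) = -459/35

-459/35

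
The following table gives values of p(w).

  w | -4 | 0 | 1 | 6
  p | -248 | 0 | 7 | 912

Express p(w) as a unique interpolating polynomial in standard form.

L_0(w) = w(w - 1)(w - 6) / [-200] = -(1/200)w^3 + (7/200)w^2 - (3/100)w
L_1(w) = (w + 4)(w - 1)(w - 6) / [24] = (1/24)w^3 - (1/8)w^2 - (11/12)w + 1
L_2(w) = (w + 4)w(w - 6) / [-25] = -(1/25)w^3 + (2/25)w^2 + (24/25)w
L_3(w) = (w + 4)w(w - 1) / [300] = (1/300)w^3 + (1/100)w^2 - (1/75)w
p(w) = (-248)·L_0 + 0·L_1 + 7·L_2 + 912·L_3
  (-248)·L_0(w) = (31/25)w^3 - (217/25)w^2 + (186/25)w
  0·L_1(w) = 0
  7·L_2(w) = -(7/25)w^3 + (14/25)w^2 + (168/25)w
  912·L_3(w) = (76/25)w^3 + (228/25)w^2 - (304/25)w
Adding term by term: 4w^3 + w^2 + 2w

p(w) = 4w^3 + w^2 + 2w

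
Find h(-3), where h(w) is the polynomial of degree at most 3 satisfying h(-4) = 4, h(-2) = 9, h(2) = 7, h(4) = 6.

117/16

Evaluate each Lagrange basis at w = -3:
L_0(-3) = (-1)·(-5)·(-7)/[(-2)·(-6)·(-8)] = 35/96
L_1(-3) = (1)·(-5)·(-7)/[(2)·(-4)·(-6)] = 35/48
L_2(-3) = (1)·(-1)·(-7)/[(6)·(4)·(-2)] = -7/48
L_3(-3) = (1)·(-1)·(-5)/[(8)·(6)·(2)] = 5/96
Sum: 4·(35/96) + 9·(35/48) + 7·(-7/48) + 6·(5/96) = 117/16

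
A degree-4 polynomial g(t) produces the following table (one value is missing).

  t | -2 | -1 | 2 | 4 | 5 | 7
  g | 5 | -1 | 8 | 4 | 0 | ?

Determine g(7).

The 5 known values determine g uniquely (degree ≤ 4).
Evaluate each Lagrange basis at t = 7:
L_0(7) = (8)·(5)·(3)·(2)/[(-1)·(-4)·(-6)·(-7)] = 10/7
L_1(7) = (9)·(5)·(3)·(2)/[(1)·(-3)·(-5)·(-6)] = -3
L_2(7) = (9)·(8)·(3)·(2)/[(4)·(3)·(-2)·(-3)] = 6
L_3(7) = (9)·(8)·(5)·(2)/[(6)·(5)·(2)·(-1)] = -12
L_4(7) = (9)·(8)·(5)·(3)/[(7)·(6)·(3)·(1)] = 60/7
Sum: 5·(10/7) + (-1)·(-3) + 8·(6) + 4·(-12) + 0 = 71/7

71/7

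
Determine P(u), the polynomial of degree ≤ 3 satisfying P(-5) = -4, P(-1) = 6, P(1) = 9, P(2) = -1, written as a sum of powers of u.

Newton's divided differences:
P[-5,-1] = (6 - (-4)) / (-1 - (-5)) = 5/2
P[-1,1] = (9 - 6) / (1 - (-1)) = 3/2
P[1,2] = (-1 - 9) / (2 - 1) = -10
P[-5,-1,1] = (3/2 - 5/2) / (1 - (-5)) = -1/6
P[-1,1,2] = (-10 - 3/2) / (2 - (-1)) = -23/6
P[-5,-1,1,2] = (-23/6 - (-1/6)) / (2 - (-5)) = -11/21
P(u) = -4 + (5/2)·(u + 5) + (-1/6)·(u + 5)(u + 1) + (-11/21)·(u + 5)(u + 1)(u - 1)
Expanding: P(u) = -(11/21)u^3 - (39/14)u^2 + (85/42)u + 72/7

P(u) = -(11/21)u^3 - (39/14)u^2 + (85/42)u + 72/7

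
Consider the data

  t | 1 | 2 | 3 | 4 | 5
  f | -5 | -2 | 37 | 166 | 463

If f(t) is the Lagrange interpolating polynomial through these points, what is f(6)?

L_0(6) = (4)·(3)·(2)·(1)/[(-1)·(-2)·(-3)·(-4)] = 1
L_1(6) = (5)·(3)·(2)·(1)/[(1)·(-1)·(-2)·(-3)] = -5
L_2(6) = (5)·(4)·(2)·(1)/[(2)·(1)·(-1)·(-2)] = 10
L_3(6) = (5)·(4)·(3)·(1)/[(3)·(2)·(1)·(-1)] = -10
L_4(6) = (5)·(4)·(3)·(2)/[(4)·(3)·(2)·(1)] = 5
Sum: (-5)·(1) + (-2)·(-5) + 37·(10) + 166·(-10) + 463·(5) = 1030

1030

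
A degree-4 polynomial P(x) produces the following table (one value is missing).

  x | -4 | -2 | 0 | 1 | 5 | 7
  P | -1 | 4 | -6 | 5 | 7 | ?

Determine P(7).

-3167/10

The 5 known values determine P uniquely (degree ≤ 4).
Evaluate each Lagrange basis at x = 7:
L_0(7) = (9)·(7)·(6)·(2)/[(-2)·(-4)·(-5)·(-9)] = 21/10
L_1(7) = (11)·(7)·(6)·(2)/[(2)·(-2)·(-3)·(-7)] = -11
L_2(7) = (11)·(9)·(6)·(2)/[(4)·(2)·(-1)·(-5)] = 297/10
L_3(7) = (11)·(9)·(7)·(2)/[(5)·(3)·(1)·(-4)] = -231/10
L_4(7) = (11)·(9)·(7)·(6)/[(9)·(7)·(5)·(4)] = 33/10
Sum: (-1)·(21/10) + 4·(-11) + (-6)·(297/10) + 5·(-231/10) + 7·(33/10) = -3167/10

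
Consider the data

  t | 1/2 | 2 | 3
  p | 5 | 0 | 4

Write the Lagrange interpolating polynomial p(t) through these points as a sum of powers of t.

L_0(t) = (t - 2)(t - 3) / [15/4] = (4/15)t^2 - (4/3)t + 8/5
L_1(t) = (t - 1/2)(t - 3) / [-3/2] = -(2/3)t^2 + (7/3)t - 1
L_2(t) = (t - 1/2)(t - 2) / [5/2] = (2/5)t^2 - t + 2/5
p(t) = 5·L_0 + 0·L_1 + 4·L_2
  5·L_0(t) = (4/3)t^2 - (20/3)t + 8
  0·L_1(t) = 0
  4·L_2(t) = (8/5)t^2 - 4t + 8/5
Adding term by term: (44/15)t^2 - (32/3)t + 48/5

p(t) = (44/15)t^2 - (32/3)t + 48/5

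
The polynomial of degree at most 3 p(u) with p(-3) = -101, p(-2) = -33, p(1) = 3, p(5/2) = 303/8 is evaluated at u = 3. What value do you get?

Using Newton's divided-difference form:
p[-3,-2] = (-33 - (-101)) / (-2 - (-3)) = 68
p[-2,1] = (3 - (-33)) / (1 - (-2)) = 12
p[1,5/2] = (303/8 - 3) / (5/2 - 1) = 93/4
p[-3,-2,1] = (12 - 68) / (1 - (-3)) = -14
p[-2,1,5/2] = (93/4 - 12) / (5/2 - (-2)) = 5/2
p[-3,-2,1,5/2] = (5/2 - (-14)) / (5/2 - (-3)) = 3
p(3) = -101 + 68·(6) + (-14)·(6)·(5) + 3·(6)·(5)·(2) = 67

67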